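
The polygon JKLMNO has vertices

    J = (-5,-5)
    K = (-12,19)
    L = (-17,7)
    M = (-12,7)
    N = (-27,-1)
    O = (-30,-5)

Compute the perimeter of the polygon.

90

|JK| = √((-7)² + (24)²) = √625 = 25
|KL| = √((-5)² + (-12)²) = √169 = 13
|LM| = √((5)² + (0)²) = √25 = 5
|MN| = √((-15)² + (-8)²) = √289 = 17
|NO| = √((-3)² + (-4)²) = √25 = 5
|OJ| = √((25)² + (0)²) = √625 = 25
Perimeter = 25 + 13 + 5 + 17 + 5 + 25 = 90.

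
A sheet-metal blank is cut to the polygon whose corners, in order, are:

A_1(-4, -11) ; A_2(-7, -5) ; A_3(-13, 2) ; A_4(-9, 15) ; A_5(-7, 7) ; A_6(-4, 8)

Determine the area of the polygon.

111.5

A_1→A_2: (-4)(-5) − (-7)(-11) = -57
A_2→A_3: (-7)(2) − (-13)(-5) = -79
A_3→A_4: (-13)(15) − (-9)(2) = -177
A_4→A_5: (-9)(7) − (-7)(15) = 42
A_5→A_6: (-7)(8) − (-4)(7) = -28
A_6→A_1: (-4)(-11) − (-4)(8) = 76
Σ = -223
Area = |Σ|/2 = 111.5.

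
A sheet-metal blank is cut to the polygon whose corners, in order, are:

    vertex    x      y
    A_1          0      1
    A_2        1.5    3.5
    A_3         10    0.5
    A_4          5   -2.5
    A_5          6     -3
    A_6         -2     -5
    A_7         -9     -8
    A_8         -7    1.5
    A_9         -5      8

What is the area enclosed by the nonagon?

Apply the surveyor's formula: 2A = Σ (x_i·y_{i+1} − x_{i+1}·y_i), indices taken mod 9.
A_1→A_2: (0)(3.5) − (1.5)(1) = -1.5
A_2→A_3: (1.5)(0.5) − (10)(3.5) = -34.25
A_3→A_4: (10)(-2.5) − (5)(0.5) = -27.5
A_4→A_5: (5)(-3) − (6)(-2.5) = 0
A_5→A_6: (6)(-5) − (-2)(-3) = -36
A_6→A_7: (-2)(-8) − (-9)(-5) = -29
A_7→A_8: (-9)(1.5) − (-7)(-8) = -69.5
A_8→A_9: (-7)(8) − (-5)(1.5) = -48.5
A_9→A_1: (-5)(1) − (0)(8) = -5
Σ = -251.25
Area = |Σ|/2 = 125.625.

125.625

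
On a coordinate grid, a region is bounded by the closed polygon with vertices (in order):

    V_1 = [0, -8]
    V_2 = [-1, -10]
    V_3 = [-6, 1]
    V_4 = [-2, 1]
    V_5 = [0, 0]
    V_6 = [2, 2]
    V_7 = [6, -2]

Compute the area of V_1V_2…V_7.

Cross-terms: -8, -61, -4, 0, 0, -16, -48  ⇒  Σ = -137
Area = |Σ|/2 = 68.5.

68.5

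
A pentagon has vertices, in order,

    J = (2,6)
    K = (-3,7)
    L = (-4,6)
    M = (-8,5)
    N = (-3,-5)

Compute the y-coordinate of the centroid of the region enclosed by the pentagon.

Apply Gauss's area formula. First the cross-terms c_i = x_i·y_{i+1} − x_{i+1}·y_i:
  32, 10, 28, 55, -8  ⇒  2A = 117, A = 58.5.
Then Σ (y_i + y_{i+1})·c_i = 846, so ȳ = 846 / (6·58.5) = 94/39.

94/39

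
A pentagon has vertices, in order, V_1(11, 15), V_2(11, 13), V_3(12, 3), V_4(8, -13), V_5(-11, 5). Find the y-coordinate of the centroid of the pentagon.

545/243

Apply the surveyor's formula. First the cross-terms c_i = x_i·y_{i+1} − x_{i+1}·y_i:
  -22, -123, -180, -103, -220  ⇒  2A = -648, A = -324.
Then Σ (y_i + y_{i+1})·c_i = -4360, so ȳ = -4360 / (6·(-324)) = 545/243.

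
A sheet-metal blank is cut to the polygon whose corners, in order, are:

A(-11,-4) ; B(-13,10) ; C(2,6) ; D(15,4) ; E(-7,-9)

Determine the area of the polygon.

260

A→B: (-11)(10) − (-13)(-4) = -162
B→C: (-13)(6) − (2)(10) = -98
C→D: (2)(4) − (15)(6) = -82
D→E: (15)(-9) − (-7)(4) = -107
E→A: (-7)(-4) − (-11)(-9) = -71
Σ = -520
Area = |Σ|/2 = 260.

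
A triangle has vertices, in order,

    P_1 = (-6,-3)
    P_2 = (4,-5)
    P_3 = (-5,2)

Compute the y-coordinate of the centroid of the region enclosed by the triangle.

-2

Apply the surveyor's formula. First the cross-terms c_i = x_i·y_{i+1} − x_{i+1}·y_i:
  42, -17, 27  ⇒  2A = 52, A = 26.
Then Σ (y_i + y_{i+1})·c_i = -312, so ȳ = -312 / (6·26) = -2.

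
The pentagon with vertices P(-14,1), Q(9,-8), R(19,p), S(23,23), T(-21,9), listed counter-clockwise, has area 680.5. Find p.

9

The doubled signed area Σ (x_i y_{i+1} − x_{i+1} y_i) is linear in p.
With p=0 it equals 1487; the coefficient of p is -14 (from the two edges through R).
So -14·p + 1487 = 2·680.5 = 1361 ⇒ p = 9.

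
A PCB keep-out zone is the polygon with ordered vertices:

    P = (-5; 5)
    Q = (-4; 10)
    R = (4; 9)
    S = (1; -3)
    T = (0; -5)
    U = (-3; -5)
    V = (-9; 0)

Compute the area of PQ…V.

P→Q: (-5)(10) − (-4)(5) = -30
Q→R: (-4)(9) − (4)(10) = -76
R→S: (4)(-3) − (1)(9) = -21
S→T: (1)(-5) − (0)(-3) = -5
T→U: (0)(-5) − (-3)(-5) = -15
U→V: (-3)(0) − (-9)(-5) = -45
V→P: (-9)(5) − (-5)(0) = -45
Σ = -237
Area = |Σ|/2 = 118.5.

118.5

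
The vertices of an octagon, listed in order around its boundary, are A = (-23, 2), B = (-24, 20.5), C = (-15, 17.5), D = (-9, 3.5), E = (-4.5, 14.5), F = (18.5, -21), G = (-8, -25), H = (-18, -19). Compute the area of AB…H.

Apply the surveyor's formula: 2A = Σ (x_i·y_{i+1} − x_{i+1}·y_i), indices taken mod 8.
Σ = (-423.5) + (-112.5) + (105) + (-114.75) + (-173.75) + (-630.5) + (-298) + (-473) = -2121
Area = |Σ|/2 = 1060.5.

1060.5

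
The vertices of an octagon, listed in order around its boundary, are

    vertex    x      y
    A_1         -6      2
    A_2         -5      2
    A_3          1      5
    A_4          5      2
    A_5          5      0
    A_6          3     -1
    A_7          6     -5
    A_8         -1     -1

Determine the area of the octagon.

47.5

Apply Gauss's area formula: 2A = Σ (x_i·y_{i+1} − x_{i+1}·y_i), indices taken mod 8.
A_1→A_2: (-6)(2) − (-5)(2) = -2
A_2→A_3: (-5)(5) − (1)(2) = -27
A_3→A_4: (1)(2) − (5)(5) = -23
A_4→A_5: (5)(0) − (5)(2) = -10
A_5→A_6: (5)(-1) − (3)(0) = -5
A_6→A_7: (3)(-5) − (6)(-1) = -9
A_7→A_8: (6)(-1) − (-1)(-5) = -11
A_8→A_1: (-1)(2) − (-6)(-1) = -8
Σ = -95
Area = |Σ|/2 = 47.5.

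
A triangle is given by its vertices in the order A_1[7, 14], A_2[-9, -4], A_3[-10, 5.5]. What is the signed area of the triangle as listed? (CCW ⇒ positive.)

-85

Apply the surveyor's formula: 2A = Σ (x_i·y_{i+1} − x_{i+1}·y_i), indices taken mod 3.
Σ = (98) + (-89.5) + (-178.5) = -170
Signed area = Σ/2 = -85 (negative ⇒ clockwise traversal).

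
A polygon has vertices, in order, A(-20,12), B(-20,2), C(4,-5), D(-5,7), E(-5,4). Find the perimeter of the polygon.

|AB| = √((0)² + (-10)²) = √100 = 10
|BC| = √((24)² + (-7)²) = √625 = 25
|CD| = √((-9)² + (12)²) = √225 = 15
|DE| = √((0)² + (-3)²) = √9 = 3
|EA| = √((-15)² + (8)²) = √289 = 17
Perimeter = 10 + 25 + 15 + 3 + 17 = 70.

70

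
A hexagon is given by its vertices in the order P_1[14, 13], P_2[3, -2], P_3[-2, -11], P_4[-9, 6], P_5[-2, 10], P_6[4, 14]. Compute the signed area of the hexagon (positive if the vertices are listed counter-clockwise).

-252.5

Σ = (-67) + (-37) + (-111) + (-78) + (-68) + (-144) = -505
Signed area = Σ/2 = -252.5 (negative ⇒ clockwise traversal).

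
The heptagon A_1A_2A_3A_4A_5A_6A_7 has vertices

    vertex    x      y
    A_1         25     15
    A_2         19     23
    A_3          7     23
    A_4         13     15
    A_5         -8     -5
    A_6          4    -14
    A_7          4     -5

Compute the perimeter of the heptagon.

114

|A_1A_2| = √((-6)² + (8)²) = √100 = 10
|A_2A_3| = √((-12)² + (0)²) = √144 = 12
|A_3A_4| = √((6)² + (-8)²) = √100 = 10
|A_4A_5| = √((-21)² + (-20)²) = √841 = 29
|A_5A_6| = √((12)² + (-9)²) = √225 = 15
|A_6A_7| = √((0)² + (9)²) = √81 = 9
|A_7A_1| = √((21)² + (20)²) = √841 = 29
Perimeter = 10 + 12 + 10 + 29 + 15 + 9 + 29 = 114.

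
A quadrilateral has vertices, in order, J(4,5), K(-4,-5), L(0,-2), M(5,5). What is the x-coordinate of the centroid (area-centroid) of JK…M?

Apply Gauss's area formula. First the cross-terms c_i = x_i·y_{i+1} − x_{i+1}·y_i:
  0, 8, 10, 5  ⇒  2A = 23, A = 11.5.
Then Σ (x_i + x_{i+1})·c_i = 63, so x̄ = 63 / (6·11.5) = 21/23.

21/23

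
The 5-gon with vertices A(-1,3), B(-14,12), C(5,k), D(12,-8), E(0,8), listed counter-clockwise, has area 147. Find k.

Write out the shoelace sum; only the two edges meeting at C involve k:
2·Area = [((-14)·k − 5·12) + (5·(-8) − 12·k)] + 134
       = -26·k + 34 = 294
⇒ k = -10.

-10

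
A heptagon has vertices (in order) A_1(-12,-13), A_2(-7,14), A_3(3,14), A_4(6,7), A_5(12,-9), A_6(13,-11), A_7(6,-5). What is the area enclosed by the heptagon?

Σ = (-259) + (-140) + (-63) + (-138) + (-15) + (1) + (-138) = -752
Area = |Σ|/2 = 376.

376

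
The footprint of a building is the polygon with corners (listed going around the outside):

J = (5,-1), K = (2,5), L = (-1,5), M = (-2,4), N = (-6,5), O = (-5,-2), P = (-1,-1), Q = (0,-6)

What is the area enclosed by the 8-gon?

Apply Gauss's area formula: 2A = Σ (x_i·y_{i+1} − x_{i+1}·y_i), indices taken mod 8.
Cross-terms: 27, 15, 6, 14, 37, 3, 6, 30  ⇒  Σ = 138
Area = |Σ|/2 = 69.

69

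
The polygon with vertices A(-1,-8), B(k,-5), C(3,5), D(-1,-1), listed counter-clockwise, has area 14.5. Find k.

0

Write out the shoelace sum; only the two edges meeting at B involve k:
2·Area = [((-1)·(-5) − k·(-8)) + (k·5 − 3·(-5))] + 9
       = 13·k + 29 = 29
⇒ k = 0.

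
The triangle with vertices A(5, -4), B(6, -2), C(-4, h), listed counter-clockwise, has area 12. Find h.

2

The doubled signed area Σ (x_i y_{i+1} − x_{i+1} y_i) is linear in h.
With h=0 it equals 22; the coefficient of h is 1 (from the two edges through C).
So 1·h + 22 = 2·12 = 24 ⇒ h = 2.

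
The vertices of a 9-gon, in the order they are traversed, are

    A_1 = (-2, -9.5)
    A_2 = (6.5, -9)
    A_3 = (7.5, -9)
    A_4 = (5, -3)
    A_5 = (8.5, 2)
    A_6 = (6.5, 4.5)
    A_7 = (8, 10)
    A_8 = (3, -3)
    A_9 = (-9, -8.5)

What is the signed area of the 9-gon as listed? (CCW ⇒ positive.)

Cross-terms: 79.75, 9, 22.5, 35.5, 25.25, 29, -54, -52.5, 68.5  ⇒  Σ = 163
Signed area = Σ/2 = 81.5 (positive ⇒ counter-clockwise traversal).

81.5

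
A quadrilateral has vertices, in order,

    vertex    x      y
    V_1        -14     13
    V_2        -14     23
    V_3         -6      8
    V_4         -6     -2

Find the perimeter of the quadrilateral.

|V_1V_2| = √((0)² + (10)²) = √100 = 10
|V_2V_3| = √((8)² + (-15)²) = √289 = 17
|V_3V_4| = √((0)² + (-10)²) = √100 = 10
|V_4V_1| = √((-8)² + (15)²) = √289 = 17
Perimeter = 10 + 17 + 10 + 17 = 54.

54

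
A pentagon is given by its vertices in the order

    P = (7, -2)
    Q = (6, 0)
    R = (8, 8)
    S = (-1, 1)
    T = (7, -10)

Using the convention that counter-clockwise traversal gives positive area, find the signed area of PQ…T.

67.5

Cross-terms: 12, 48, 16, 3, 56  ⇒  Σ = 135
Signed area = Σ/2 = 67.5 (positive ⇒ counter-clockwise traversal).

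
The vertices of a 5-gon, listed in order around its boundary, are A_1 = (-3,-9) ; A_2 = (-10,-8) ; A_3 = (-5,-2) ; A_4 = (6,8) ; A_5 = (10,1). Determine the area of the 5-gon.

Apply the shoelace formula: 2A = Σ (x_i·y_{i+1} − x_{i+1}·y_i), indices taken mod 5.
Σ = (-66) + (-20) + (-28) + (-74) + (-87) = -275
Area = |Σ|/2 = 137.5.

137.5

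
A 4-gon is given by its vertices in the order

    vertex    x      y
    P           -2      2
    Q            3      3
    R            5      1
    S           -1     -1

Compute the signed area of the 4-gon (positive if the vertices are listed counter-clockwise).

Apply the shoelace formula: 2A = Σ (x_i·y_{i+1} − x_{i+1}·y_i), indices taken mod 4.
Cross-terms: -12, -12, -4, -4  ⇒  Σ = -32
Signed area = Σ/2 = -16 (negative ⇒ clockwise traversal).

-16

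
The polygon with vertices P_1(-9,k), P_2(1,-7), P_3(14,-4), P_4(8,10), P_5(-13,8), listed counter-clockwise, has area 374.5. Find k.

The doubled signed area Σ (x_i y_{i+1} − x_{i+1} y_i) is linear in k.
With k=0 it equals 595; the coefficient of k is -14 (from the two edges through P_1).
So -14·k + 595 = 2·374.5 = 749 ⇒ k = -11.

-11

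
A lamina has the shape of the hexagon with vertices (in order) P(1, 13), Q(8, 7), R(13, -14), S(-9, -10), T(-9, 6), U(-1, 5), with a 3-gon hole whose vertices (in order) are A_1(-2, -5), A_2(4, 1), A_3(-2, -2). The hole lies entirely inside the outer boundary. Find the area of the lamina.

369.5

Outer boundary:
Σ = (-97) + (-203) + (-256) + (-144) + (-39) + (-18) = -757
Area = |Σ|/2 = 378.5.
Hole:
Σ = (18) + (-6) + (6) = 18
Area = |Σ|/2 = 9.
Net area = 378.5 − 9 = 369.5.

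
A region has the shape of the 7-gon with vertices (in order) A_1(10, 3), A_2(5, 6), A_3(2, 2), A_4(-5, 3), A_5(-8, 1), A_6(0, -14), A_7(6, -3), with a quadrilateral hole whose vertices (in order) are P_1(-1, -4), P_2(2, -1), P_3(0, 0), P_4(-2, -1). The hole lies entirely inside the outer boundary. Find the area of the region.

Outer boundary:
Σ = (45) + (-2) + (16) + (19) + (112) + (84) + (48) = 322
Area = |Σ|/2 = 161.
Hole:
Apply the shoelace formula: 2A = Σ (x_i·y_{i+1} − x_{i+1}·y_i), indices taken mod 4.
Σ = (9) + (0) + (0) + (7) = 16
Area = |Σ|/2 = 8.
Net area = 161 − 8 = 153.

153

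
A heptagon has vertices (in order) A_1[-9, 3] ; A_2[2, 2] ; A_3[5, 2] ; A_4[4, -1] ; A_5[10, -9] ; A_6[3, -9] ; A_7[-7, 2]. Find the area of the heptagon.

96

Σ = (-24) + (-6) + (-13) + (-26) + (-63) + (-57) + (-3) = -192
Area = |Σ|/2 = 96.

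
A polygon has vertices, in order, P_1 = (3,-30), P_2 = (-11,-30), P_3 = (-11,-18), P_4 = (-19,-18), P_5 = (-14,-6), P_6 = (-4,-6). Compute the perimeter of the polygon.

82

|P_1P_2| = √((-14)² + (0)²) = √196 = 14
|P_2P_3| = √((0)² + (12)²) = √144 = 12
|P_3P_4| = √((-8)² + (0)²) = √64 = 8
|P_4P_5| = √((5)² + (12)²) = √169 = 13
|P_5P_6| = √((10)² + (0)²) = √100 = 10
|P_6P_1| = √((7)² + (-24)²) = √625 = 25
Perimeter = 14 + 12 + 8 + 13 + 10 + 25 = 82.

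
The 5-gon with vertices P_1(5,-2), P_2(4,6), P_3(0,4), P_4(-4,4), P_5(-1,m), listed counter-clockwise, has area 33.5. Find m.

1

The doubled signed area Σ (x_i y_{i+1} − x_{i+1} y_i) is linear in m.
With m=0 it equals 76; the coefficient of m is -9 (from the two edges through P_5).
So -9·m + 76 = 2·33.5 = 67 ⇒ m = 1.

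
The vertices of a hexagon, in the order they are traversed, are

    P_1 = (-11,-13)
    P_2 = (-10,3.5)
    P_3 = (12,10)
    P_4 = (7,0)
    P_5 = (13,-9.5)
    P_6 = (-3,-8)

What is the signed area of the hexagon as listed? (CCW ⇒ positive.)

-314.25

Apply the shoelace formula: 2A = Σ (x_i·y_{i+1} − x_{i+1}·y_i), indices taken mod 6.
Σ = (-168.5) + (-142) + (-70) + (-66.5) + (-132.5) + (-49) = -628.5
Signed area = Σ/2 = -314.25 (negative ⇒ clockwise traversal).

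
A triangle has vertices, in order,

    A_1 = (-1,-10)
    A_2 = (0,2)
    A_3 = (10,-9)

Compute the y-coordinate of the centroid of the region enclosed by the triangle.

Apply Gauss's area formula. First the cross-terms c_i = x_i·y_{i+1} − x_{i+1}·y_i:
  -2, -20, -109  ⇒  2A = -131, A = -65.5.
Then Σ (y_i + y_{i+1})·c_i = 2227, so ȳ = 2227 / (6·(-65.5)) = -17/3.

-17/3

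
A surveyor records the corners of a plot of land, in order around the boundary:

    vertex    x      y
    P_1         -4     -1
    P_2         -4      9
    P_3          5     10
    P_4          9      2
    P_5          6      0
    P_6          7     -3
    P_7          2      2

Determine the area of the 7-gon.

104.5

Cross-terms: -40, -85, -80, -12, -18, 20, 6  ⇒  Σ = -209
Area = |Σ|/2 = 104.5.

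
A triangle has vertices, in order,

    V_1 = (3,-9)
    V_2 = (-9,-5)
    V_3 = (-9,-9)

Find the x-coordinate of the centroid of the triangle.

Apply Gauss's area formula. First the cross-terms c_i = x_i·y_{i+1} − x_{i+1}·y_i:
  -96, 36, 108  ⇒  2A = 48, A = 24.
Then Σ (x_i + x_{i+1})·c_i = -720, so x̄ = -720 / (6·24) = -5.

-5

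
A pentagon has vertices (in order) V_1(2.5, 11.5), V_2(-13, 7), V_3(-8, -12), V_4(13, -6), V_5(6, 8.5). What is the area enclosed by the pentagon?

Apply the shoelace formula: 2A = Σ (x_i·y_{i+1} − x_{i+1}·y_i), indices taken mod 5.
V_1→V_2: (2.5)(7) − (-13)(11.5) = 167
V_2→V_3: (-13)(-12) − (-8)(7) = 212
V_3→V_4: (-8)(-6) − (13)(-12) = 204
V_4→V_5: (13)(8.5) − (6)(-6) = 146.5
V_5→V_1: (6)(11.5) − (2.5)(8.5) = 47.75
Σ = 777.25
Area = |Σ|/2 = 388.625.

388.625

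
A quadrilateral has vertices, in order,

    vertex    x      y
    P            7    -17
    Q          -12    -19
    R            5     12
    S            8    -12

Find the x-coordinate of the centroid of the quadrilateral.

130/297

Apply the shoelace (surveyor's) formula. First the cross-terms c_i = x_i·y_{i+1} − x_{i+1}·y_i:
  -337, -49, -156, -52  ⇒  2A = -594, A = -297.
Then Σ (x_i + x_{i+1})·c_i = -780, so x̄ = -780 / (6·(-297)) = 130/297.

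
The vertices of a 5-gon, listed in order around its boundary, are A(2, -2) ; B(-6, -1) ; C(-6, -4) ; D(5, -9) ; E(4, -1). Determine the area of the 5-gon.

Apply the shoelace (surveyor's) formula: 2A = Σ (x_i·y_{i+1} − x_{i+1}·y_i), indices taken mod 5.
Σ = (-14) + (18) + (74) + (31) + (-6) = 103
Area = |Σ|/2 = 51.5.

51.5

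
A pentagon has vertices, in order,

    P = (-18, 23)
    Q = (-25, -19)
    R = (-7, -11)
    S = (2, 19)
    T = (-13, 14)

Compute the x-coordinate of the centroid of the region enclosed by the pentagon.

-3749/294

Apply the surveyor's formula. First the cross-terms c_i = x_i·y_{i+1} − x_{i+1}·y_i:
  917, 142, -111, 275, -47  ⇒  2A = 1176, A = 588.
Then Σ (x_i + x_{i+1})·c_i = -44988, so x̄ = -44988 / (6·588) = -3749/294.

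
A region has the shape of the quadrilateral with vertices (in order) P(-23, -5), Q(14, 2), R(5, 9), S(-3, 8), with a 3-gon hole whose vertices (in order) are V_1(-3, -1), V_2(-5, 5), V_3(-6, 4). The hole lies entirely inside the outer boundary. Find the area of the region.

199

Outer boundary:
Apply the surveyor's formula: 2A = Σ (x_i·y_{i+1} − x_{i+1}·y_i), indices taken mod 4.
Σ = (24) + (116) + (67) + (199) = 406
Area = |Σ|/2 = 203.
Hole:
Cross-terms: -20, 10, 18  ⇒  Σ = 8
Area = |Σ|/2 = 4.
Net area = 203 − 4 = 199.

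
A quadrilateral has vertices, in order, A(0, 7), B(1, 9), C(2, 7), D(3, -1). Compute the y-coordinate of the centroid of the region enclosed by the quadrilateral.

5

Apply the shoelace (surveyor's) formula. First the cross-terms c_i = x_i·y_{i+1} − x_{i+1}·y_i:
  -7, -11, -23, 21  ⇒  2A = -20, A = -10.
Then Σ (y_i + y_{i+1})·c_i = -300, so ȳ = -300 / (6·(-10)) = 5.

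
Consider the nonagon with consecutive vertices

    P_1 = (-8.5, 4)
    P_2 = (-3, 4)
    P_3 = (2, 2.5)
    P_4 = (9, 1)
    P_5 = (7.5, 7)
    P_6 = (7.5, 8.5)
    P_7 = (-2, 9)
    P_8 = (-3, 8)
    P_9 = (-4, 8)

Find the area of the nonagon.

82.125

Σ = (-22) + (-15.5) + (-20.5) + (55.5) + (11.25) + (84.5) + (11) + (8) + (52) = 164.25
Area = |Σ|/2 = 82.125.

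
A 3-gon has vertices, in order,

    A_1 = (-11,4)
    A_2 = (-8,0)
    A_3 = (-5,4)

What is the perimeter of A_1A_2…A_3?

16

|A_1A_2| = √((3)² + (-4)²) = √25 = 5
|A_2A_3| = √((3)² + (4)²) = √25 = 5
|A_3A_1| = √((-6)² + (0)²) = √36 = 6
Perimeter = 5 + 5 + 6 = 16.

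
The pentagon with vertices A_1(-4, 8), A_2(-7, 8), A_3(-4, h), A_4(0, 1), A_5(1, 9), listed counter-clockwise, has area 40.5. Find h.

Write out the shoelace sum; only the two edges meeting at A_3 involve h:
2·Area = [((-7)·h − (-4)·8) + ((-4)·1 − 0·h)] + 67
       = -7·h + 95 = 81
⇒ h = 2.

2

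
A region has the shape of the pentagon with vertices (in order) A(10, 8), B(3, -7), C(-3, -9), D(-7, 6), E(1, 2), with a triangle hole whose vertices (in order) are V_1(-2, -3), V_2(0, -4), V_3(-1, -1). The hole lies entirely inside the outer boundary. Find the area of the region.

Outer boundary:
Apply the shoelace (surveyor's) formula: 2A = Σ (x_i·y_{i+1} − x_{i+1}·y_i), indices taken mod 5.
Σ = (-94) + (-48) + (-81) + (-20) + (-12) = -255
Area = |Σ|/2 = 127.5.
Hole:
Apply the surveyor's formula: 2A = Σ (x_i·y_{i+1} − x_{i+1}·y_i), indices taken mod 3.
Σ = (8) + (-4) + (1) = 5
Area = |Σ|/2 = 2.5.
Net area = 127.5 − 2.5 = 125.

125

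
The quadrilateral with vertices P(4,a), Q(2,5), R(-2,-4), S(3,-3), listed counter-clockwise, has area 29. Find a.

The doubled signed area Σ (x_i y_{i+1} − x_{i+1} y_i) is linear in a.
With a=0 it equals 52; the coefficient of a is 1 (from the two edges through P).
So 1·a + 52 = 2·29 = 58 ⇒ a = 6.

6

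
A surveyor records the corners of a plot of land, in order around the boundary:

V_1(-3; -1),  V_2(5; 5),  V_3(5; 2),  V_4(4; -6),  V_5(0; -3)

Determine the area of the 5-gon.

Cross-terms: -10, -15, -38, -12, -9  ⇒  Σ = -84
Area = |Σ|/2 = 42.

42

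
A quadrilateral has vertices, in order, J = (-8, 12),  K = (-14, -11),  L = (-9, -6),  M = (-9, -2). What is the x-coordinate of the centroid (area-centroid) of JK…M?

Apply the surveyor's formula. First the cross-terms c_i = x_i·y_{i+1} − x_{i+1}·y_i:
  256, -15, -36, -124  ⇒  2A = 81, A = 40.5.
Then Σ (x_i + x_{i+1})·c_i = -2531, so x̄ = -2531 / (6·40.5) = -2531/243.

-2531/243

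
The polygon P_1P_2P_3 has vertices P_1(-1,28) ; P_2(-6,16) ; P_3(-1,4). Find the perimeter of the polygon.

|P_1P_2| = √((-5)² + (-12)²) = √169 = 13
|P_2P_3| = √((5)² + (-12)²) = √169 = 13
|P_3P_1| = √((0)² + (24)²) = √576 = 24
Perimeter = 13 + 13 + 24 = 50.

50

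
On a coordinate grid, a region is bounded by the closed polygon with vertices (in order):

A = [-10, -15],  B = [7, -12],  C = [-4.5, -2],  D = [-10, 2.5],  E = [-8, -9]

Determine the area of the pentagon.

Apply the surveyor's formula: 2A = Σ (x_i·y_{i+1} − x_{i+1}·y_i), indices taken mod 5.
A→B: (-10)(-12) − (7)(-15) = 225
B→C: (7)(-2) − (-4.5)(-12) = -68
C→D: (-4.5)(2.5) − (-10)(-2) = -31.25
D→E: (-10)(-9) − (-8)(2.5) = 110
E→A: (-8)(-15) − (-10)(-9) = 30
Σ = 265.75
Area = |Σ|/2 = 132.875.

132.875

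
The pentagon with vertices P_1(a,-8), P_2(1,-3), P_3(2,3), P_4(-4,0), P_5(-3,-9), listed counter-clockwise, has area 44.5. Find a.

0

Write out the shoelace sum; only the two edges meeting at P_1 involve a:
2·Area = [((-3)·(-8) − a·(-9)) + (a·(-3) − 1·(-8))] + 57
       = 6·a + 89 = 89
⇒ a = 0.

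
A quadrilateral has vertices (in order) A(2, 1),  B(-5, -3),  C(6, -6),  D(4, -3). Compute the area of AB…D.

Apply the shoelace formula: 2A = Σ (x_i·y_{i+1} − x_{i+1}·y_i), indices taken mod 4.
A→B: (2)(-3) − (-5)(1) = -1
B→C: (-5)(-6) − (6)(-3) = 48
C→D: (6)(-3) − (4)(-6) = 6
D→A: (4)(1) − (2)(-3) = 10
Σ = 63
Area = |Σ|/2 = 31.5.

31.5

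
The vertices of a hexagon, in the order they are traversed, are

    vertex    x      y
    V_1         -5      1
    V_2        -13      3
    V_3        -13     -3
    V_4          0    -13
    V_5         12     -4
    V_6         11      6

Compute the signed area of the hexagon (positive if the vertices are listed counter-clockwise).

279

Apply the shoelace formula: 2A = Σ (x_i·y_{i+1} − x_{i+1}·y_i), indices taken mod 6.
Σ = (-2) + (78) + (169) + (156) + (116) + (41) = 558
Signed area = Σ/2 = 279 (positive ⇒ counter-clockwise traversal).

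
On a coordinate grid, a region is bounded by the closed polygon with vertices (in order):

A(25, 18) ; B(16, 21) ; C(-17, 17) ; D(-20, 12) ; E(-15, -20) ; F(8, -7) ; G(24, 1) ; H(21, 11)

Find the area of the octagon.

Apply the shoelace (surveyor's) formula: 2A = Σ (x_i·y_{i+1} − x_{i+1}·y_i), indices taken mod 8.
A→B: (25)(21) − (16)(18) = 237
B→C: (16)(17) − (-17)(21) = 629
C→D: (-17)(12) − (-20)(17) = 136
D→E: (-20)(-20) − (-15)(12) = 580
E→F: (-15)(-7) − (8)(-20) = 265
F→G: (8)(1) − (24)(-7) = 176
G→H: (24)(11) − (21)(1) = 243
H→A: (21)(18) − (25)(11) = 103
Σ = 2369
Area = |Σ|/2 = 1184.5.

1184.5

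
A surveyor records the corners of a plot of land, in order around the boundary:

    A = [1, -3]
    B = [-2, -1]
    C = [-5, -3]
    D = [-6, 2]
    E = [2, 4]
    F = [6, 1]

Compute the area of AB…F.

51.5

Σ = (-7) + (1) + (-28) + (-28) + (-22) + (-19) = -103
Area = |Σ|/2 = 51.5.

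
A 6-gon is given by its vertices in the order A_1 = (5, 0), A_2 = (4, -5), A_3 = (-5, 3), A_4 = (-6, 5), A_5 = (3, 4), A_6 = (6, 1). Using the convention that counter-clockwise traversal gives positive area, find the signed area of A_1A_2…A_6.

-55

Apply the shoelace (surveyor's) formula: 2A = Σ (x_i·y_{i+1} − x_{i+1}·y_i), indices taken mod 6.
Σ = (-25) + (-13) + (-7) + (-39) + (-21) + (-5) = -110
Signed area = Σ/2 = -55 (negative ⇒ clockwise traversal).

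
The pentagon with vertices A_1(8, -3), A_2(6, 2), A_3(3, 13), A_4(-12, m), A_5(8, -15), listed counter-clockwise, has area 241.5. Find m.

The doubled signed area Σ (x_i y_{i+1} − x_{i+1} y_i) is linear in m.
With m=0 it equals 538; the coefficient of m is -5 (from the two edges through A_4).
So -5·m + 538 = 2·241.5 = 483 ⇒ m = 11.

11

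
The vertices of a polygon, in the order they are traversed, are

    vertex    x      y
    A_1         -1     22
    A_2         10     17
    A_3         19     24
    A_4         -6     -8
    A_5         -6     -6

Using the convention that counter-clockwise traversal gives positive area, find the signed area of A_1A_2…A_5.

-239

Σ = (-237) + (-83) + (-8) + (-12) + (-138) = -478
Signed area = Σ/2 = -239 (negative ⇒ clockwise traversal).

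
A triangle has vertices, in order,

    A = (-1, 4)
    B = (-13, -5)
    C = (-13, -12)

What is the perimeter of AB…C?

42

|AB| = √((-12)² + (-9)²) = √225 = 15
|BC| = √((0)² + (-7)²) = √49 = 7
|CA| = √((12)² + (16)²) = √400 = 20
Perimeter = 15 + 7 + 20 = 42.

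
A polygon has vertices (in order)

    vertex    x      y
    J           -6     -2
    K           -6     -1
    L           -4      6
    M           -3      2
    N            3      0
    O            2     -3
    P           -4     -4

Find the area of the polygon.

43.5

Apply the shoelace (surveyor's) formula: 2A = Σ (x_i·y_{i+1} − x_{i+1}·y_i), indices taken mod 7.
Σ = (-6) + (-40) + (10) + (-6) + (-9) + (-20) + (-16) = -87
Area = |Σ|/2 = 43.5.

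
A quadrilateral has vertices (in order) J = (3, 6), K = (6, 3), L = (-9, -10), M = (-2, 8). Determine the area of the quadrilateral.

Apply the surveyor's formula: 2A = Σ (x_i·y_{i+1} − x_{i+1}·y_i), indices taken mod 4.
J→K: (3)(3) − (6)(6) = -27
K→L: (6)(-10) − (-9)(3) = -33
L→M: (-9)(8) − (-2)(-10) = -92
M→J: (-2)(6) − (3)(8) = -36
Σ = -188
Area = |Σ|/2 = 94.

94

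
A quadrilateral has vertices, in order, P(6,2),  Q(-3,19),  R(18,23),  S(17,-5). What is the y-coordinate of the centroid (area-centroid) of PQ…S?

1966/177

Apply the shoelace (surveyor's) formula. First the cross-terms c_i = x_i·y_{i+1} − x_{i+1}·y_i:
  120, -411, -481, 64  ⇒  2A = -708, A = -354.
Then Σ (y_i + y_{i+1})·c_i = -23592, so ȳ = -23592 / (6·(-354)) = 1966/177.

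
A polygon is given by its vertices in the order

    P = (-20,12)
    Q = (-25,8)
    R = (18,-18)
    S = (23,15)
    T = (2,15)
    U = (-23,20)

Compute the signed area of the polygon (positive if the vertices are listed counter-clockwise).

Σ = (140) + (306) + (684) + (315) + (385) + (124) = 1954
Signed area = Σ/2 = 977 (positive ⇒ counter-clockwise traversal).

977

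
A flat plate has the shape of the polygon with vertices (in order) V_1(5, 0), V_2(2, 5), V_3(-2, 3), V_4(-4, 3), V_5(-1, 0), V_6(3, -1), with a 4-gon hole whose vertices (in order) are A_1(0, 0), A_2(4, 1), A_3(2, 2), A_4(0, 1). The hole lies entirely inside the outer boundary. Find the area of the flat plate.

Outer boundary:
Apply the shoelace formula: 2A = Σ (x_i·y_{i+1} − x_{i+1}·y_i), indices taken mod 6.
Cross-terms: 25, 16, 6, 3, 1, 5  ⇒  Σ = 56
Area = |Σ|/2 = 28.
Hole:
Apply Gauss's area formula: 2A = Σ (x_i·y_{i+1} − x_{i+1}·y_i), indices taken mod 4.
A_1→A_2: (0)(1) − (4)(0) = 0
A_2→A_3: (4)(2) − (2)(1) = 6
A_3→A_4: (2)(1) − (0)(2) = 2
A_4→A_1: (0)(0) − (0)(1) = 0
Σ = 8
Area = |Σ|/2 = 4.
Net area = 28 − 4 = 24.

24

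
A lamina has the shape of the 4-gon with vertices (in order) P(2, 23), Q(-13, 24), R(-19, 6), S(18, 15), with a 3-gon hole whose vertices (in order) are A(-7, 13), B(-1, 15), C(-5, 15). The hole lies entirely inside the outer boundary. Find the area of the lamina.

354

Outer boundary:
Σ = (347) + (378) + (-393) + (384) = 716
Area = |Σ|/2 = 358.
Hole:
Apply the shoelace formula: 2A = Σ (x_i·y_{i+1} − x_{i+1}·y_i), indices taken mod 3.
Σ = (-92) + (60) + (40) = 8
Area = |Σ|/2 = 4.
Net area = 358 − 4 = 354.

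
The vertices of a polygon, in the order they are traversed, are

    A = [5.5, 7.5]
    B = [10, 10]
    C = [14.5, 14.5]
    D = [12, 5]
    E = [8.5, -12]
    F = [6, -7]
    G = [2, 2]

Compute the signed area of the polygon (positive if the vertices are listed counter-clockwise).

-132.75

Apply Gauss's area formula: 2A = Σ (x_i·y_{i+1} − x_{i+1}·y_i), indices taken mod 7.
Cross-terms: -20, 0, -101.5, -186.5, 12.5, 26, 4  ⇒  Σ = -265.5
Signed area = Σ/2 = -132.75 (negative ⇒ clockwise traversal).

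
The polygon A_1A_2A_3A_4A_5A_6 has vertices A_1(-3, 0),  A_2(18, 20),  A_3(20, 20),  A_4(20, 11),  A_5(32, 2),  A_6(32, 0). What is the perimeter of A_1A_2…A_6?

|A_1A_2| = √((21)² + (20)²) = √841 = 29
|A_2A_3| = √((2)² + (0)²) = √4 = 2
|A_3A_4| = √((0)² + (-9)²) = √81 = 9
|A_4A_5| = √((12)² + (-9)²) = √225 = 15
|A_5A_6| = √((0)² + (-2)²) = √4 = 2
|A_6A_1| = √((-35)² + (0)²) = √1225 = 35
Perimeter = 29 + 2 + 9 + 15 + 2 + 35 = 92.

92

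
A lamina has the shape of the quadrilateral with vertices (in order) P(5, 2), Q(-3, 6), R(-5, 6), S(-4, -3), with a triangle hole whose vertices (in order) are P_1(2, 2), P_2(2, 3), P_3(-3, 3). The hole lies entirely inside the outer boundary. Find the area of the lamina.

44.5

Outer boundary:
Apply the surveyor's formula: 2A = Σ (x_i·y_{i+1} − x_{i+1}·y_i), indices taken mod 4.
Cross-terms: 36, 12, 39, 7  ⇒  Σ = 94
Area = |Σ|/2 = 47.
Hole:
Apply the shoelace (surveyor's) formula: 2A = Σ (x_i·y_{i+1} − x_{i+1}·y_i), indices taken mod 3.
Σ = (2) + (15) + (-12) = 5
Area = |Σ|/2 = 2.5.
Net area = 47 − 2.5 = 44.5.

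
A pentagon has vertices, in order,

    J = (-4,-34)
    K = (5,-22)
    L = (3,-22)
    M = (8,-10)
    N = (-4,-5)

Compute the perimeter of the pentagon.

|JK| = √((9)² + (12)²) = √225 = 15
|KL| = √((-2)² + (0)²) = √4 = 2
|LM| = √((5)² + (12)²) = √169 = 13
|MN| = √((-12)² + (5)²) = √169 = 13
|NJ| = √((0)² + (-29)²) = √841 = 29
Perimeter = 15 + 2 + 13 + 13 + 29 = 72.

72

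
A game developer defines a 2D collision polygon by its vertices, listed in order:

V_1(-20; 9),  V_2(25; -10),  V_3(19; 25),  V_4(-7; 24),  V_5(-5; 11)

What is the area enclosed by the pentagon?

Apply the shoelace formula: 2A = Σ (x_i·y_{i+1} − x_{i+1}·y_i), indices taken mod 5.
Σ = (-25) + (815) + (631) + (43) + (175) = 1639
Area = |Σ|/2 = 819.5.

819.5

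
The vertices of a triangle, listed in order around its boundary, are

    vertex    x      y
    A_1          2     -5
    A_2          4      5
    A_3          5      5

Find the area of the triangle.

Σ = (30) + (-5) + (-35) = -10
Area = |Σ|/2 = 5.

5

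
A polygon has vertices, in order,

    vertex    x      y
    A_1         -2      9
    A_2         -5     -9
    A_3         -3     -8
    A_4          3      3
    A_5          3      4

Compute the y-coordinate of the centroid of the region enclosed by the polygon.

20/43

Apply the shoelace formula. First the cross-terms c_i = x_i·y_{i+1} − x_{i+1}·y_i:
  63, 13, 15, 3, 35  ⇒  2A = 129, A = 64.5.
Then Σ (y_i + y_{i+1})·c_i = 180, so ȳ = 180 / (6·64.5) = 20/43.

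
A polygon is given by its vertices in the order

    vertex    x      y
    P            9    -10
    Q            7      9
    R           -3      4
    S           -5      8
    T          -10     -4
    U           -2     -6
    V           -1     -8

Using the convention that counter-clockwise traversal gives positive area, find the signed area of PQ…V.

223

Σ = (151) + (55) + (-4) + (100) + (52) + (10) + (82) = 446
Signed area = Σ/2 = 223 (positive ⇒ counter-clockwise traversal).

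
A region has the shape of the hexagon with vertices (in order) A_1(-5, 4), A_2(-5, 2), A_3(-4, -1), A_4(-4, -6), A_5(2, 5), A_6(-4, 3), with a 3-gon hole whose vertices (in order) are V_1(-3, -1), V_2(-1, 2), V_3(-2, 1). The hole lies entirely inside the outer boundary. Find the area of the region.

Outer boundary:
A_1→A_2: (-5)(2) − (-5)(4) = 10
A_2→A_3: (-5)(-1) − (-4)(2) = 13
A_3→A_4: (-4)(-6) − (-4)(-1) = 20
A_4→A_5: (-4)(5) − (2)(-6) = -8
A_5→A_6: (2)(3) − (-4)(5) = 26
A_6→A_1: (-4)(4) − (-5)(3) = -1
Σ = 60
Area = |Σ|/2 = 30.
Hole:
Apply the shoelace (surveyor's) formula: 2A = Σ (x_i·y_{i+1} − x_{i+1}·y_i), indices taken mod 3.
Σ = (-7) + (3) + (5) = 1
Area = |Σ|/2 = 0.5.
Net area = 30 − 0.5 = 29.5.

29.5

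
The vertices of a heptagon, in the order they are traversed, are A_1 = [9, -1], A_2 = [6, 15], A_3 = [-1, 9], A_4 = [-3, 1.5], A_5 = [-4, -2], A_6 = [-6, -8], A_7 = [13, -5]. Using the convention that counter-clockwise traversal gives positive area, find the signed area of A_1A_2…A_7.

Cross-terms: 141, 69, 25.5, 12, 20, 134, 32  ⇒  Σ = 433.5
Signed area = Σ/2 = 216.75 (positive ⇒ counter-clockwise traversal).

216.75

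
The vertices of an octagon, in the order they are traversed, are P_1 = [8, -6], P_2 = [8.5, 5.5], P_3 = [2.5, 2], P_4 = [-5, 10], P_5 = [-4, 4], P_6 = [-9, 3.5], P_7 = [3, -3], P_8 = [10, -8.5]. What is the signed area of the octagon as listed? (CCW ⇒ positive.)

102.125

Σ = (95) + (3.25) + (35) + (20) + (22) + (16.5) + (4.5) + (8) = 204.25
Signed area = Σ/2 = 102.125 (positive ⇒ counter-clockwise traversal).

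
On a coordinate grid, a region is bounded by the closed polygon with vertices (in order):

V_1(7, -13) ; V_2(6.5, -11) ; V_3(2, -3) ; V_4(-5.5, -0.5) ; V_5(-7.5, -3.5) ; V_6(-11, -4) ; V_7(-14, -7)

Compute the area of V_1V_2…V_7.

Apply the surveyor's formula: 2A = Σ (x_i·y_{i+1} − x_{i+1}·y_i), indices taken mod 7.
Cross-terms: 7.5, 2.5, -17.5, 15.5, -8.5, 21, 231  ⇒  Σ = 251.5
Area = |Σ|/2 = 125.75.

125.75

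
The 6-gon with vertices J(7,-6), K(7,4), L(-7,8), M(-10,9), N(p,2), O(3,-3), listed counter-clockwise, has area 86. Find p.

-2

The doubled signed area Σ (x_i y_{i+1} − x_{i+1} y_i) is linear in p.
With p=0 it equals 148; the coefficient of p is -12 (from the two edges through N).
So -12·p + 148 = 2·86 = 172 ⇒ p = -2.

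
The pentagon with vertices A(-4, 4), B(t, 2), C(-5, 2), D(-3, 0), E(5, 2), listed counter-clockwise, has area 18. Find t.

The doubled signed area Σ (x_i y_{i+1} − x_{i+1} y_i) is linear in t.
With t=0 it equals 30; the coefficient of t is -2 (from the two edges through B).
So -2·t + 30 = 2·18 = 36 ⇒ t = -3.

-3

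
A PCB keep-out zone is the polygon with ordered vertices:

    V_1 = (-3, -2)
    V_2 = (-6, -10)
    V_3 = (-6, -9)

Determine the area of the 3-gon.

1.5

Apply the shoelace formula: 2A = Σ (x_i·y_{i+1} − x_{i+1}·y_i), indices taken mod 3.
V_1→V_2: (-3)(-10) − (-6)(-2) = 18
V_2→V_3: (-6)(-9) − (-6)(-10) = -6
V_3→V_1: (-6)(-2) − (-3)(-9) = -15
Σ = -3
Area = |Σ|/2 = 1.5.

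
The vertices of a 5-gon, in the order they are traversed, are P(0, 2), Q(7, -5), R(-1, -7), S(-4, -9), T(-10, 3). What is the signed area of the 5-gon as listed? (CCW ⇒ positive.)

-104.5

Σ = (-14) + (-54) + (-19) + (-102) + (-20) = -209
Signed area = Σ/2 = -104.5 (negative ⇒ clockwise traversal).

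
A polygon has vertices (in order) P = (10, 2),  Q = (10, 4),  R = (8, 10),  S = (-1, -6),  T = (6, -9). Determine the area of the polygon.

98.5

Apply the shoelace formula: 2A = Σ (x_i·y_{i+1} − x_{i+1}·y_i), indices taken mod 5.
Cross-terms: 20, 68, -38, 45, 102  ⇒  Σ = 197
Area = |Σ|/2 = 98.5.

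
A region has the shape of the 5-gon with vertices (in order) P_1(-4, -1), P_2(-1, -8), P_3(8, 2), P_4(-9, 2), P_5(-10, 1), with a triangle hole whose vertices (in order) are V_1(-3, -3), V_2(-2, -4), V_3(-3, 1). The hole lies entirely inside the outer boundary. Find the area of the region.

74

Outer boundary:
Apply the shoelace formula: 2A = Σ (x_i·y_{i+1} − x_{i+1}·y_i), indices taken mod 5.
Cross-terms: 31, 62, 34, 11, 14  ⇒  Σ = 152
Area = |Σ|/2 = 76.
Hole:
Apply the shoelace formula: 2A = Σ (x_i·y_{i+1} − x_{i+1}·y_i), indices taken mod 3.
V_1→V_2: (-3)(-4) − (-2)(-3) = 6
V_2→V_3: (-2)(1) − (-3)(-4) = -14
V_3→V_1: (-3)(-3) − (-3)(1) = 12
Σ = 4
Area = |Σ|/2 = 2.
Net area = 76 − 2 = 74.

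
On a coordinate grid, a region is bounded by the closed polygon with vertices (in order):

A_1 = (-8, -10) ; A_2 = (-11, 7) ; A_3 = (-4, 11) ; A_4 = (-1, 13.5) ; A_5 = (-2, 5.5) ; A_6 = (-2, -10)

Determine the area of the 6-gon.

154.75

Cross-terms: -166, -93, -43, 21.5, 31, -60  ⇒  Σ = -309.5
Area = |Σ|/2 = 154.75.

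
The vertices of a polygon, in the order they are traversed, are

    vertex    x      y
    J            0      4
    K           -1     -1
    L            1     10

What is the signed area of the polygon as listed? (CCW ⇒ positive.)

Apply the shoelace formula: 2A = Σ (x_i·y_{i+1} − x_{i+1}·y_i), indices taken mod 3.
J→K: (0)(-1) − (-1)(4) = 4
K→L: (-1)(10) − (1)(-1) = -9
L→J: (1)(4) − (0)(10) = 4
Σ = -1
Signed area = Σ/2 = -0.5 (negative ⇒ clockwise traversal).

-0.5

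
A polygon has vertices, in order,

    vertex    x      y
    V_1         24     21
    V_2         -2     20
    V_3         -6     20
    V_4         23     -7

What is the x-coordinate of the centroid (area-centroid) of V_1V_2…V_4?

2289/167

Apply the surveyor's formula. First the cross-terms c_i = x_i·y_{i+1} − x_{i+1}·y_i:
  522, 80, -418, 651  ⇒  2A = 835, A = 417.5.
Then Σ (x_i + x_{i+1})·c_i = 34335, so x̄ = 34335 / (6·417.5) = 2289/167.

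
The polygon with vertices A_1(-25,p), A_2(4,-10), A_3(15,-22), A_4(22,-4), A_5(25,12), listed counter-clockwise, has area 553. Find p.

The doubled signed area Σ (x_i y_{i+1} − x_{i+1} y_i) is linear in p.
With p=0 it equals 1400; the coefficient of p is 21 (from the two edges through A_1).
So 21·p + 1400 = 2·553 = 1106 ⇒ p = -14.

-14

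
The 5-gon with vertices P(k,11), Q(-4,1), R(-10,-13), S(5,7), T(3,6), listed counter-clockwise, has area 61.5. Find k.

4

The doubled signed area Σ (x_i y_{i+1} − x_{i+1} y_i) is linear in k.
With k=0 it equals 143; the coefficient of k is -5 (from the two edges through P).
So -5·k + 143 = 2·61.5 = 123 ⇒ k = 4.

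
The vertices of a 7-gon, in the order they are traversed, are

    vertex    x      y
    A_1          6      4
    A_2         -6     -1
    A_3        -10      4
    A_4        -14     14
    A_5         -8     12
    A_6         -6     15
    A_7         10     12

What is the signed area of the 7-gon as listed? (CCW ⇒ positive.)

-229

Apply the shoelace (surveyor's) formula: 2A = Σ (x_i·y_{i+1} − x_{i+1}·y_i), indices taken mod 7.
Σ = (18) + (-34) + (-84) + (-56) + (-48) + (-222) + (-32) = -458
Signed area = Σ/2 = -229 (negative ⇒ clockwise traversal).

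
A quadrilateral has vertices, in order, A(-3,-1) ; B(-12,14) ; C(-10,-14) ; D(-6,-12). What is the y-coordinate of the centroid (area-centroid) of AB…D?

-1.6

Apply the shoelace formula. First the cross-terms c_i = x_i·y_{i+1} − x_{i+1}·y_i:
  -54, 308, 36, -30  ⇒  2A = 260, A = 130.
Then Σ (y_i + y_{i+1})·c_i = -1248, so ȳ = -1248 / (6·130) = -1.6.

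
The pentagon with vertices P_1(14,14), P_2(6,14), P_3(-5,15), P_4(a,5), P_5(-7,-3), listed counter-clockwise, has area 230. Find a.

-13

The doubled signed area Σ (x_i y_{i+1} − x_{i+1} y_i) is linear in a.
With a=0 it equals 226; the coefficient of a is -18 (from the two edges through P_4).
So -18·a + 226 = 2·230 = 460 ⇒ a = -13.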